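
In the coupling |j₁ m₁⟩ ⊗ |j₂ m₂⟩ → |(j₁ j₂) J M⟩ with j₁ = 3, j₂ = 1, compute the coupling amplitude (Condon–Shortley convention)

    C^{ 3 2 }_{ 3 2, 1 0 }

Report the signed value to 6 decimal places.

triangle: 1!·5!·1!/8! = 120/40320
(j±m)!: 5!·1!·1!·1!·5!·1! = 14400
prefactor² = (2J+1)·Δ·N² = 300
  k=0: +1/(0!·1!·1!·1!·4!·0!) = 1/24
  k=1: −1/(1!·0!·0!·0!·5!·1!) = -1/120
Σ = 1/30  ⇒  CG² = 300·1/30² = 1/3
CG = +√(1/3) = +0.577350

+0.577350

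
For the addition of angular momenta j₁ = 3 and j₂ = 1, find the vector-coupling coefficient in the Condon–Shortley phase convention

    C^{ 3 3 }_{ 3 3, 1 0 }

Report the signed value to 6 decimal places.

+0.866025  (= +√(3/4))

√[7·1!5!1!/8! · 6!0!1!1!6!0!] = √(10800)
  +(−1)^0/∏(0,1,0,1,5,0)! = 1/120  (running 1/120)
⟨..|..⟩ = √(10800)·(1/120) = +0.866025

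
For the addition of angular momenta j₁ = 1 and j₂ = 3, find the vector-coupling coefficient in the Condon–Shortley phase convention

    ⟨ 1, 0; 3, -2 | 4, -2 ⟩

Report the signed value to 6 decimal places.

j₁+j₂−J=0  J+j₁−j₂=2  J−j₁+j₂=6  j₁+j₂+J+1=9
(j₁±m₁, j₂±m₂, J±M) = (1,1,1,5,2,6)
P² = 43200/7
sum k=0..0:
  [0] +1/120 = 1/120
S = 1/120
C² = P²·S² = 3/7 ; C = +0.654654

+0.654654  (= +√(3/7))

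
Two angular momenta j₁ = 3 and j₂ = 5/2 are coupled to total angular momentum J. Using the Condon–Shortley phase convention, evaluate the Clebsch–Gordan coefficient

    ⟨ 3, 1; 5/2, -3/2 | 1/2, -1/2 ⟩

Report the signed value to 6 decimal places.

-0.308607  (= −√(2/21))

j₁+j₂−J=5  J+j₁−j₂=1  J−j₁+j₂=0  j₁+j₂+J+1=7
(j₁±m₁, j₂±m₂, J±M) = (4,2,1,4,0,1)
P² = 384/7
sum k=1..1:
  [1] −1/24 = -1/24
S = -1/24
C² = P²·S² = 2/21 ; C = -0.308607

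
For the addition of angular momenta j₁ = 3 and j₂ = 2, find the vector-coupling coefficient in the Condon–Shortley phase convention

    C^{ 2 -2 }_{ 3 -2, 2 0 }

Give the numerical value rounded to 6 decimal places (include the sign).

triangle: 3!·3!·1!/8! = 36/40320
(j±m)!: 1!·5!·2!·2!·0!·4! = 11520
prefactor² = (2J+1)·Δ·N² = 360/7
  k=2: +1/(2!·1!·3!·0!·0!·1!) = 1/12
Σ = 1/12  ⇒  CG² = 360/7·1/12² = 5/14
CG = +√(5/14) = +0.597614

+√(5/14) ≈ +0.597614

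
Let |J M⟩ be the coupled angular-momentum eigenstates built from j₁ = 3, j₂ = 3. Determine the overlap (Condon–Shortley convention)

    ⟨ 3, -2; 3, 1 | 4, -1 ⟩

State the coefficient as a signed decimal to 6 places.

√[9·2!4!4!/11! · 1!5!4!2!3!5!] = √(82944/77)
  +(−1)^1/∏(1,1,4,3,0,1)! = -1/144  (running -1/144)
  +(−1)^2/∏(2,0,3,2,1,2)! = 1/48  (running 1/72)
⟨..|..⟩ = √(82944/77)·(1/72) = +0.455842

+0.455842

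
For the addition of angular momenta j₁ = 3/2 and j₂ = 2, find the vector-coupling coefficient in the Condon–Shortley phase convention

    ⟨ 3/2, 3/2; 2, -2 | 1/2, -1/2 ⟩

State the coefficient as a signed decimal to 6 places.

√[2·3!0!1!/5! · 3!0!0!4!0!1!] = √(72/5)
  +(−1)^0/∏(0,3,0,0,0,1)! = 1/6  (running 1/6)
⟨..|..⟩ = √(72/5)·(1/6) = +0.632456

+√(2/5) ≈ +0.632456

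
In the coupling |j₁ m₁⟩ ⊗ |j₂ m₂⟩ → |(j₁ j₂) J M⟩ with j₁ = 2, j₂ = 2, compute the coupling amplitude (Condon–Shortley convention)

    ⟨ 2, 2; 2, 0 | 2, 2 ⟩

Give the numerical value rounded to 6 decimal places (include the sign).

+0.534522  (= +√(2/7))

√[5·2!2!2!/7! · 4!0!2!2!4!0!] = √(128/7)
  +(−1)^0/∏(0,2,0,2,2,0)! = 1/8  (running 1/8)
⟨..|..⟩ = √(128/7)·(1/8) = +0.534522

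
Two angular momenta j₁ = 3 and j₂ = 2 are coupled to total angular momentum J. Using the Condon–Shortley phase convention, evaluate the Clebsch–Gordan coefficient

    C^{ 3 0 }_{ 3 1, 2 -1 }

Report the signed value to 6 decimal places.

triangle: 2!*4!*2!/9! = 96/362880
(j±m)!: 4!*2!*1!*3!*3!*3! = 10368
prefactor² = (2J+1)*Δ*N² = 96/5
  k=0: +1/(0!*2!*2!*1!*2!*1!) = 1/8
  k=1: −1/(1!*1!*1!*0!*3!*2!) = -1/12
Σ = 1/24  ⇒  CG² = 96/5*1/24² = 1/30
CG = +√(1/30) = +0.182574

+0.182574  (= +√(1/30))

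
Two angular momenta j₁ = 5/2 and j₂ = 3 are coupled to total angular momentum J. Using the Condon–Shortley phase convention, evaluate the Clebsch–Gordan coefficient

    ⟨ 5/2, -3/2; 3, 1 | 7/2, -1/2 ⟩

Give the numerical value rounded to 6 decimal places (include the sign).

+0.356348

j₁+j₂−J=2  J+j₁−j₂=3  J−j₁+j₂=4  j₁+j₂+J+1=10
(j₁±m₁, j₂±m₂, J±M) = (1,4,4,2,3,4)
P² = 18432/175
sum k=1..2:
  [1] −1/36 = -1/36
  [2] +1/16 = 1/16
S = 5/144
C² = P²·S² = 8/63 ; C = +0.356348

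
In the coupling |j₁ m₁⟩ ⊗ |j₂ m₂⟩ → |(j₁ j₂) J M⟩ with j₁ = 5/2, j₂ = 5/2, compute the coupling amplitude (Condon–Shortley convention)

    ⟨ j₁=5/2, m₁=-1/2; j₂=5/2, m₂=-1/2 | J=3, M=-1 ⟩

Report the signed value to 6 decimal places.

j₁+j₂−J=2  J+j₁−j₂=3  J−j₁+j₂=3  j₁+j₂+J+1=9
(j₁±m₁, j₂±m₂, J±M) = (2,3,2,3,2,4)
P² = 48/5
sum k=0..2:
  [0] +1/24 = 1/24
  [1] −1/4 = -1/4
  [2] +1/24 = 1/24
S = -1/6
C² = P²·S² = 4/15 ; C = -0.516398

-0.516398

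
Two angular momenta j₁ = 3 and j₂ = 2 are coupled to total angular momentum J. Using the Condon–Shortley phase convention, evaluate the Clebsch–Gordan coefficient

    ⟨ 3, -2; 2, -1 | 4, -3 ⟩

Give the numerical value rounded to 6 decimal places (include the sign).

j₁+j₂−J=1  J+j₁−j₂=5  J−j₁+j₂=3  j₁+j₂+J+1=10
(j₁±m₁, j₂±m₂, J±M) = (1,5,1,3,1,7)
P² = 6480
sum k=0..1:
  [0] +1/240 = 1/240
  [1] −1/144 = -1/144
S = -1/360
C² = P²·S² = 1/20 ; C = -0.223607

−√(1/20) ≈ -0.223607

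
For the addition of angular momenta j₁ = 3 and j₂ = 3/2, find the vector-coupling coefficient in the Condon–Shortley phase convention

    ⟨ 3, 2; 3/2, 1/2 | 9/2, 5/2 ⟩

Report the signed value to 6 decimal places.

+0.707107

j₁+j₂−J=0  J+j₁−j₂=6  J−j₁+j₂=3  j₁+j₂+J+1=10
(j₁±m₁, j₂±m₂, J±M) = (5,1,2,1,7,2)
P² = 28800
sum k=0..0:
  [0] +1/240 = 1/240
S = 1/240
C² = P²·S² = 1/2 ; C = +0.707107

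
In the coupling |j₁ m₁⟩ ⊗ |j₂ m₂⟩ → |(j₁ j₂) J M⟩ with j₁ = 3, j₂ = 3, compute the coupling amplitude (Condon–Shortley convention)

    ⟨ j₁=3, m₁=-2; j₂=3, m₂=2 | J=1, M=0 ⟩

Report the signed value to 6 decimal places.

triangle: 5!*1!*1!/8! = 120/40320
(j±m)!: 1!*5!*5!*1!*1!*1! = 14400
prefactor² = (2J+1)*Δ*N² = 900/7
  k=4: +1/(4!*1!*1!*1!*0!*0!) = 1/24
  k=5: −1/(5!*0!*0!*0!*1!*1!) = -1/120
Σ = 1/30  ⇒  CG² = 900/7*1/30² = 1/7
CG = +√(1/7) = +0.377964

+√(1/7) ≈ +0.377964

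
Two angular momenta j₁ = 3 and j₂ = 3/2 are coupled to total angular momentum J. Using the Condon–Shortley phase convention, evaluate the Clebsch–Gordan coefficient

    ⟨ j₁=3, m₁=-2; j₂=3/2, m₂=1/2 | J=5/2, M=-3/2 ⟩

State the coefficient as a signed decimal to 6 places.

triangle: 2!*4!*1!/8! = 48/40320
(j±m)!: 1!*5!*2!*1!*1!*4! = 5760
prefactor² = (2J+1)*Δ*N² = 288/7
  k=1: −1/(1!*1!*4!*1!*0!*0!) = -1/24
  k=2: +1/(2!*0!*3!*0!*1!*1!) = 1/12
Σ = 1/24  ⇒  CG² = 288/7*1/24² = 1/14
CG = +√(1/14) = +0.267261

+0.267261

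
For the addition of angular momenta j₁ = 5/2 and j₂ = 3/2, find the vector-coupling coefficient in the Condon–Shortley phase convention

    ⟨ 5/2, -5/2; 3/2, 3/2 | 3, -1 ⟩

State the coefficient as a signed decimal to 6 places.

√[7·1!4!2!/8! · 0!5!3!0!2!4!] = √(288)
  +(−1)^1/∏(1,0,4,2,0,0)! = -1/48  (running -1/48)
⟨..|..⟩ = √(288)·(-1/48) = -0.353553

−√(1/8) = -0.353553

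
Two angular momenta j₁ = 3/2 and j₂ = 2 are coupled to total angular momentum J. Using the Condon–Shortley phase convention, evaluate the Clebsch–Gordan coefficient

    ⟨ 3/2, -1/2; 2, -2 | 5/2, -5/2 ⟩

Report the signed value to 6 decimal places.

√[6·1!2!3!/7! · 1!2!0!4!0!5!] = √(576/7)
  +(−1)^0/∏(0,1,2,0,0,3)! = 1/12  (running 1/12)
⟨..|..⟩ = √(576/7)·(1/12) = +0.755929

+√(4/7) = +0.755929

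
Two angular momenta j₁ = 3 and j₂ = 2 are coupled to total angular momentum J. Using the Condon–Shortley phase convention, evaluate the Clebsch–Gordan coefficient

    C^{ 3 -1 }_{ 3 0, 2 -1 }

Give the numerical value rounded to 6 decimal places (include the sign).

−√(1/30) ≈ -0.182574

√[7·2!4!2!/9! · 3!3!1!3!2!4!] = √(96/5)
  +(−1)^0/∏(0,2,3,1,1,1)! = 1/12  (running 1/12)
  +(−1)^1/∏(1,1,2,0,2,2)! = -1/8  (running -1/24)
⟨..|..⟩ = √(96/5)·(-1/24) = -0.182574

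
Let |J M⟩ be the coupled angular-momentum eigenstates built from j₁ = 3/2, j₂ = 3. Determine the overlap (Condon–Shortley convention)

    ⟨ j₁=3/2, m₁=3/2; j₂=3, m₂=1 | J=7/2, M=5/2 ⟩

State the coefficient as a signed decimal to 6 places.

j₁+j₂−J=1  J+j₁−j₂=2  J−j₁+j₂=5  j₁+j₂+J+1=9
(j₁±m₁, j₂±m₂, J±M) = (3,0,4,2,6,1)
P² = 7680/7
sum k=0..0:
  [0] +1/48 = 1/48
S = 1/48
C² = P²·S² = 10/21 ; C = +0.690066

+√(10/21) ≈ +0.690066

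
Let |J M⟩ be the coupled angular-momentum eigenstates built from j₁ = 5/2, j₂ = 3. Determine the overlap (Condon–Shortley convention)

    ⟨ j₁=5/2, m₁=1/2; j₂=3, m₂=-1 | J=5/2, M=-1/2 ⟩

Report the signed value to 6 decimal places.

-0.478091

√[6·3!2!3!/9! · 3!2!2!4!2!3!] = √(288/35)
  +(−1)^0/∏(0,3,2,2,0,1)! = 1/24  (running 1/24)
  +(−1)^1/∏(1,2,1,1,1,2)! = -1/4  (running -5/24)
  +(−1)^2/∏(2,1,0,0,2,3)! = 1/24  (running -1/6)
⟨..|..⟩ = √(288/35)·(-1/6) = -0.478091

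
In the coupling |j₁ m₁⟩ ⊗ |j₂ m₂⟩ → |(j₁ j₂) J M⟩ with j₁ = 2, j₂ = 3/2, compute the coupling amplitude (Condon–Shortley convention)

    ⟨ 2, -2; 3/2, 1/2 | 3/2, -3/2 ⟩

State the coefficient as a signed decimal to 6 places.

+0.632456

j₁+j₂−J=2  J+j₁−j₂=2  J−j₁+j₂=1  j₁+j₂+J+1=6
(j₁±m₁, j₂±m₂, J±M) = (0,4,2,1,0,3)
P² = 32/5
sum k=2..2:
  [2] +1/4 = 1/4
S = 1/4
C² = P²·S² = 2/5 ; C = +0.632456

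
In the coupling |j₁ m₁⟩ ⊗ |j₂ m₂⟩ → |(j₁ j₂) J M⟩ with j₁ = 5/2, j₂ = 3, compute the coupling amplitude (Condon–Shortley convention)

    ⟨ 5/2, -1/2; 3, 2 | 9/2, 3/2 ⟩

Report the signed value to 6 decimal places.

-0.604815

√[10·1!4!5!/11! · 2!3!5!1!6!3!] = √(345600/77)
  +(−1)^0/∏(0,1,3,5,1,0)! = 1/720  (running 1/720)
  +(−1)^1/∏(1,0,2,4,2,1)! = -1/96  (running -13/1440)
⟨..|..⟩ = √(345600/77)·(-13/1440) = -0.604815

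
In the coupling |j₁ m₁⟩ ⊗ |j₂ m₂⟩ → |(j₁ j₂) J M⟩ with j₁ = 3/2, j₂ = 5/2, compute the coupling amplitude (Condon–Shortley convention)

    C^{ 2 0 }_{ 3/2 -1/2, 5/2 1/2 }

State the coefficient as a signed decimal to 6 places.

−√(1/14) ≈ -0.267261

√[5·2!1!3!/7! · 1!2!3!2!2!2!] = √(8/7)
  +(−1)^1/∏(1,1,1,2,0,1)! = -1/2  (running -1/2)
  +(−1)^2/∏(2,0,0,1,1,2)! = 1/4  (running -1/4)
⟨..|..⟩ = √(8/7)·(-1/4) = -0.267261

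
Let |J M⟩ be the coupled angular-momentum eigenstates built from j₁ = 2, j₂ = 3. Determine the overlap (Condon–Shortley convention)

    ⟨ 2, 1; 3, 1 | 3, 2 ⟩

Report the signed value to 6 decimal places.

triangle: 2!·2!·4!/9! = 96/362880
(j±m)!: 3!·1!·4!·2!·5!·1! = 34560
prefactor² = (2J+1)·Δ·N² = 64
  k=0: +1/(0!·2!·1!·4!·1!·0!) = 1/48
  k=1: −1/(1!·1!·0!·3!·2!·1!) = -1/12
Σ = -1/16  ⇒  CG² = 64·(-1/16)² = 1/4
CG = −√(1/4) = -0.500000

−√(1/4) ≈ -0.500000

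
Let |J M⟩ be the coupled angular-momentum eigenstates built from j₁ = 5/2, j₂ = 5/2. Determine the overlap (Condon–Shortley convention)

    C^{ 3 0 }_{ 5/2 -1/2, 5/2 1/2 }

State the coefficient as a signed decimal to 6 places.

√[7·2!3!3!/9! · 2!3!3!2!3!3!] = √(36/5)
  +(−1)^0/∏(0,2,3,3,0,0)! = 1/72  (running 1/72)
  +(−1)^1/∏(1,1,2,2,1,1)! = -1/4  (running -17/72)
  +(−1)^2/∏(2,0,1,1,2,2)! = 1/8  (running -1/9)
⟨..|..⟩ = √(36/5)·(-1/9) = -0.298142

-0.298142  (= −√(4/45))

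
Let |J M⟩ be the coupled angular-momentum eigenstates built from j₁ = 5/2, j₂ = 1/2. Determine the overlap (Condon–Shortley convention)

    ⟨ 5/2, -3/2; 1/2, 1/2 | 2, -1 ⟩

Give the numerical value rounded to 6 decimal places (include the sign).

-0.816497  (= −√(2/3))

√[5·1!4!0!/6! · 1!4!1!0!1!3!] = √(24)
  +(−1)^1/∏(1,0,3,0,1,0)! = -1/6  (running -1/6)
⟨..|..⟩ = √(24)·(-1/6) = -0.816497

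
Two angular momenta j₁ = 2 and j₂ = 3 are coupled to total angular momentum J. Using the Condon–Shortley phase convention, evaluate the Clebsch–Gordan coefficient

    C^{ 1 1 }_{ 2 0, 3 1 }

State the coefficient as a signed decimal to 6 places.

+0.414039

triangle: 4!*0!*2!/7! = 48/5040
(j±m)!: 2!*2!*4!*2!*2!*0! = 384
prefactor² = (2J+1)*Δ*N² = 384/35
  k=2: +1/(2!*2!*0!*2!*0!*0!) = 1/8
Σ = 1/8  ⇒  CG² = 384/35*1/8² = 6/35
CG = +√(6/35) = +0.414039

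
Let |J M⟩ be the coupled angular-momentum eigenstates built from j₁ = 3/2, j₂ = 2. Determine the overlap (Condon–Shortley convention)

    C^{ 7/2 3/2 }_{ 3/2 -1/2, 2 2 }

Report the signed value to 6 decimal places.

j₁+j₂−J=0  J+j₁−j₂=3  J−j₁+j₂=4  j₁+j₂+J+1=8
(j₁±m₁, j₂±m₂, J±M) = (1,2,4,0,5,2)
P² = 2304/7
sum k=0..0:
  [0] +1/48 = 1/48
S = 1/48
C² = P²·S² = 1/7 ; C = +0.377964

+0.377964  (= +√(1/7))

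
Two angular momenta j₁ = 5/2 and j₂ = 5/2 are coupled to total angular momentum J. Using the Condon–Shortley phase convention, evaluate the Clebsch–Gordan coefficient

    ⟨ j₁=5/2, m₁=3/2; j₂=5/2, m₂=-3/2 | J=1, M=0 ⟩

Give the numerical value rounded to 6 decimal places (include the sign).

triangle: 4!·1!·1!/7! = 24/5040
(j±m)!: 4!·1!·1!·4!·1!·1! = 576
prefactor² = (2J+1)·Δ·N² = 288/35
  k=0: +1/(0!·4!·1!·1!·0!·0!) = 1/24
  k=1: −1/(1!·3!·0!·0!·1!·1!) = -1/6
Σ = -1/8  ⇒  CG² = 288/35·(-1/8)² = 9/70
CG = −√(9/70) = -0.358569

−√(9/70) ≈ -0.358569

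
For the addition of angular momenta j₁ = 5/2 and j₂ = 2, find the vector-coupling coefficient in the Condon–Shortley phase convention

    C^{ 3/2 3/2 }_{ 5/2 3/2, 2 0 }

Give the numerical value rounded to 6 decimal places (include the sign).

√[4·3!2!1!/7! · 4!1!2!2!3!0!] = √(192/35)
  +(−1)^1/∏(1,2,0,1,2,0)! = -1/4  (running -1/4)
⟨..|..⟩ = √(192/35)·(-1/4) = -0.585540

−√(12/35) = -0.585540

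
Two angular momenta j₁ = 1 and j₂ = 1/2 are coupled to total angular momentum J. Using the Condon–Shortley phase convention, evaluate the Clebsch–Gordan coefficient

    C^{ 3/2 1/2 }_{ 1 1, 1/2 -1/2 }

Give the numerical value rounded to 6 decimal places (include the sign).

j₁+j₂−J=0  J+j₁−j₂=2  J−j₁+j₂=1  j₁+j₂+J+1=4
(j₁±m₁, j₂±m₂, J±M) = (2,0,0,1,2,1)
P² = 4/3
sum k=0..0:
  [0] +1/2 = 1/2
S = 1/2
C² = P²·S² = 1/3 ; C = +0.577350

+√(1/3) = +0.577350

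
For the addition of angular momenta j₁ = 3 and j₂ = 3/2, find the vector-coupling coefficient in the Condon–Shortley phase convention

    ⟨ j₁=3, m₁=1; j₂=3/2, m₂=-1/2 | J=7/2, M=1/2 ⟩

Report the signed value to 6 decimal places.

j₁+j₂−J=1  J+j₁−j₂=5  J−j₁+j₂=2  j₁+j₂+J+1=9
(j₁±m₁, j₂±m₂, J±M) = (4,2,1,2,4,3)
P² = 512/7
sum k=0..1:
  [0] +1/12 = 1/12
  [1] −1/48 = -1/48
S = 1/16
C² = P²·S² = 2/7 ; C = +0.534522

+0.534522  (= +√(2/7))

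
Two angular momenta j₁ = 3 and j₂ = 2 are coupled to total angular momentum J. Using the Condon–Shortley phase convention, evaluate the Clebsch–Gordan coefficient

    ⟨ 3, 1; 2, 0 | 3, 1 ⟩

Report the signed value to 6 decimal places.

-0.387298

√[7·2!4!2!/9! · 4!2!2!2!4!2!] = √(256/15)
  +(−1)^0/∏(0,2,2,2,2,0)! = 1/16  (running 1/16)
  +(−1)^1/∏(1,1,1,1,3,1)! = -1/6  (running -5/48)
  +(−1)^2/∏(2,0,0,0,4,2)! = 1/96  (running -3/32)
⟨..|..⟩ = √(256/15)·(-3/32) = -0.387298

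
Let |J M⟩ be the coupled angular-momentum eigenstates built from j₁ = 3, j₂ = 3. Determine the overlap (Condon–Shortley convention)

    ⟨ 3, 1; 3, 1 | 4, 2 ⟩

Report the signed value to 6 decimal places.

triangle: 2!·4!·4!/11! = 1152/39916800
(j±m)!: 4!·2!·4!·2!·6!·2! = 3317760
prefactor² = (2J+1)·Δ·N² = 331776/385
  k=0: +1/(0!·2!·2!·4!·2!·0!) = 1/192
  k=1: −1/(1!·1!·1!·3!·3!·1!) = -1/36
  k=2: +1/(2!·0!·0!·2!·4!·2!) = 1/192
Σ = -5/288  ⇒  CG² = 331776/385·(-5/288)² = 20/77
CG = −√(20/77) = -0.509647

−√(20/77) = -0.509647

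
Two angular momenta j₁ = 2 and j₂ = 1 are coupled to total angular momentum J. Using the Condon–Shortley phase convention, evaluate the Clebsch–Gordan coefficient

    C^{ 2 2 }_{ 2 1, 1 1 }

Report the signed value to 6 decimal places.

j₁+j₂−J=1  J+j₁−j₂=3  J−j₁+j₂=1  j₁+j₂+J+1=6
(j₁±m₁, j₂±m₂, J±M) = (3,1,2,0,4,0)
P² = 12
sum k=1..1:
  [1] −1/6 = -1/6
S = -1/6
C² = P²·S² = 1/3 ; C = -0.577350

-0.577350  (= −√(1/3))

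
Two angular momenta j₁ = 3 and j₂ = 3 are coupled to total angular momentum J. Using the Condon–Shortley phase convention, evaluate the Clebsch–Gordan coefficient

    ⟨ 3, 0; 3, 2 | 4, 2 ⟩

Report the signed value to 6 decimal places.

√[9·2!4!4!/11! · 3!3!5!1!6!2!] = √(124416/77)
  +(−1)^1/∏(1,1,2,4,2,0)! = -1/96  (running -1/96)
  +(−1)^2/∏(2,0,1,3,3,1)! = 1/72  (running 1/288)
⟨..|..⟩ = √(124416/77)·(1/288) = +0.139573

+√(3/154) ≈ +0.139573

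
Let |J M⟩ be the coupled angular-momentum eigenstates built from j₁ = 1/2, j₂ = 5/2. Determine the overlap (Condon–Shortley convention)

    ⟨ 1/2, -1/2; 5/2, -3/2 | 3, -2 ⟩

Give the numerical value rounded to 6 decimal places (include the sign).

+0.912871

√[7·0!1!5!/7! · 0!1!1!4!1!5!] = √(480)
  +(−1)^0/∏(0,0,1,1,0,4)! = 1/24  (running 1/24)
⟨..|..⟩ = √(480)·(1/24) = +0.912871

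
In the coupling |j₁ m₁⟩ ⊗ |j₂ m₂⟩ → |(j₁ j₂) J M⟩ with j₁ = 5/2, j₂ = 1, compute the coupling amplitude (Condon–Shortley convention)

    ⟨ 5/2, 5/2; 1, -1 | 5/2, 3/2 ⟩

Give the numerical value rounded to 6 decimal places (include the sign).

√[6·1!4!1!/7! · 5!0!0!2!4!1!] = √(1152/7)
  +(−1)^0/∏(0,1,0,0,4,1)! = 1/24  (running 1/24)
⟨..|..⟩ = √(1152/7)·(1/24) = +0.534522

+0.534522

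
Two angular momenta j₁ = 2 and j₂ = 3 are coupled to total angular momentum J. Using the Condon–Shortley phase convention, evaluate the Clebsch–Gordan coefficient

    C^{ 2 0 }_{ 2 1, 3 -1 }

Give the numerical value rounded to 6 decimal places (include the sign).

j₁+j₂−J=3  J+j₁−j₂=1  J−j₁+j₂=3  j₁+j₂+J+1=8
(j₁±m₁, j₂±m₂, J±M) = (3,1,2,4,2,2)
P² = 36/7
sum k=0..1:
  [0] +1/12 = 1/12
  [1] −1/4 = -1/4
S = -1/6
C² = P²·S² = 1/7 ; C = -0.377964

-0.377964  (= −√(1/7))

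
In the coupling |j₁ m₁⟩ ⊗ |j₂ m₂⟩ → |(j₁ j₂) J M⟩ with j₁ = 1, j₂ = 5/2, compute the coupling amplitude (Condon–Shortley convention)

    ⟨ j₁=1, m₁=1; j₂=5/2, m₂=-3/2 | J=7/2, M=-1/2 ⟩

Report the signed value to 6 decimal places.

+0.377964  (= +√(1/7))

√[8·0!2!5!/8! · 2!0!1!4!3!4!] = √(2304/7)
  +(−1)^0/∏(0,0,0,1,2,4)! = 1/48  (running 1/48)
⟨..|..⟩ = √(2304/7)·(1/48) = +0.377964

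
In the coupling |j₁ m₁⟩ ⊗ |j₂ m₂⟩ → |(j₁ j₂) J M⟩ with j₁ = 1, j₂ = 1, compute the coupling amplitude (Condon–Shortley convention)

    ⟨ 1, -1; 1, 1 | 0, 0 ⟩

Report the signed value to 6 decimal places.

triangle: 2!*0!*0!/3! = 2/6
(j±m)!: 0!*2!*2!*0!*0!*0! = 4
prefactor² = (2J+1)*Δ*N² = 4/3
  k=2: +1/(2!*0!*0!*0!*0!*0!) = 1/2
Σ = 1/2  ⇒  CG² = 4/3*1/2² = 1/3
CG = +√(1/3) = +0.577350

+0.577350  (= +√(1/3))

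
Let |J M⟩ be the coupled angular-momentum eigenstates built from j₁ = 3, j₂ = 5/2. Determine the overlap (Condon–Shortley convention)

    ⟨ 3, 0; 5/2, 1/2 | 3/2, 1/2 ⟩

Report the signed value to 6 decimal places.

√[4·4!2!1!/8! · 3!3!3!2!2!1!] = √(144/35)
  +(−1)^2/∏(2,2,1,1,1,0)! = 1/4  (running 1/4)
  +(−1)^3/∏(3,1,0,0,2,1)! = -1/12  (running 1/6)
⟨..|..⟩ = √(144/35)·(1/6) = +0.338062

+0.338062  (= +√(4/35))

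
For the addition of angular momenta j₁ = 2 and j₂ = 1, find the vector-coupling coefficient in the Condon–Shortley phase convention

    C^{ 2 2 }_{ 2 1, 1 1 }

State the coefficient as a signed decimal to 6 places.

-0.577350  (= −√(1/3))

√[5·1!3!1!/6! · 3!1!2!0!4!0!] = √(12)
  +(−1)^1/∏(1,0,0,1,3,0)! = -1/6  (running -1/6)
⟨..|..⟩ = √(12)·(-1/6) = -0.577350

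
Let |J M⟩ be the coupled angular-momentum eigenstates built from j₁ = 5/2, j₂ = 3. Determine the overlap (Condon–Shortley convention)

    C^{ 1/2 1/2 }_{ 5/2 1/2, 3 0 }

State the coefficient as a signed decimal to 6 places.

+0.377964

j₁+j₂−J=5  J+j₁−j₂=0  J−j₁+j₂=1  j₁+j₂+J+1=7
(j₁±m₁, j₂±m₂, J±M) = (3,2,3,3,1,0)
P² = 144/7
sum k=2..2:
  [2] +1/12 = 1/12
S = 1/12
C² = P²·S² = 1/7 ; C = +0.377964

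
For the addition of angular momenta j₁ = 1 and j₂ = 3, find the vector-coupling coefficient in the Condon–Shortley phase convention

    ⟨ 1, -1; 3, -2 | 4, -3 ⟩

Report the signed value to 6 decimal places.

+0.866025  (= +√(3/4))

j₁+j₂−J=0  J+j₁−j₂=2  J−j₁+j₂=6  j₁+j₂+J+1=9
(j₁±m₁, j₂±m₂, J±M) = (0,2,1,5,1,7)
P² = 43200
sum k=0..0:
  [0] +1/240 = 1/240
S = 1/240
C² = P²·S² = 3/4 ; C = +0.866025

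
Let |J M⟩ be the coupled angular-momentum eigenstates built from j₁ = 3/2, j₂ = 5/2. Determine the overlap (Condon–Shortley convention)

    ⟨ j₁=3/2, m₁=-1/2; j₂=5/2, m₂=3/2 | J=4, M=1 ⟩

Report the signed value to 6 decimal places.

+√(15/56) = +0.517549

triangle: 0!·3!·5!/9! = 720/362880
(j±m)!: 1!·2!·4!·1!·5!·3! = 34560
prefactor² = (2J+1)·Δ·N² = 4320/7
  k=0: +1/(0!·0!·2!·4!·1!·1!) = 1/48
Σ = 1/48  ⇒  CG² = 4320/7·1/48² = 15/56
CG = +√(15/56) = +0.517549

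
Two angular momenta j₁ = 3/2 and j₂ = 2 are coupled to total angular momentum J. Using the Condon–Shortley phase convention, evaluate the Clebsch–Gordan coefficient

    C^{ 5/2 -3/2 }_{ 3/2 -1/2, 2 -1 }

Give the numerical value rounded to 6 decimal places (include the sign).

√[6·1!2!3!/7! · 1!2!1!3!1!4!] = √(144/35)
  +(−1)^0/∏(0,1,2,1,0,2)! = 1/4  (running 1/4)
  +(−1)^1/∏(1,0,1,0,1,3)! = -1/6  (running 1/12)
⟨..|..⟩ = √(144/35)·(1/12) = +0.169031

+√(1/35) ≈ +0.169031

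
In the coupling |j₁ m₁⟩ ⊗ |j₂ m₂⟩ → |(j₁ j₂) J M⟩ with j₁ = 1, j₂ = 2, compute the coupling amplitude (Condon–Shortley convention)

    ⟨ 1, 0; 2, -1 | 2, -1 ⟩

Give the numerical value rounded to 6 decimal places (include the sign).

+0.408248

√[5·1!1!3!/6! · 1!1!1!3!1!3!] = √(3/2)
  +(−1)^0/∏(0,1,1,1,0,2)! = 1/2  (running 1/2)
  +(−1)^1/∏(1,0,0,0,1,3)! = -1/6  (running 1/3)
⟨..|..⟩ = √(3/2)·(1/3) = +0.408248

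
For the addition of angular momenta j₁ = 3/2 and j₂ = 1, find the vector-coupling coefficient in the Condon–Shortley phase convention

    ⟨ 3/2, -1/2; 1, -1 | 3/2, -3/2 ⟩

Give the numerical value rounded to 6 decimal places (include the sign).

triangle: 1!*2!*1!/5! = 2/120
(j±m)!: 1!*2!*0!*2!*0!*3! = 24
prefactor² = (2J+1)*Δ*N² = 8/5
  k=0: +1/(0!*1!*2!*0!*0!*1!) = 1/2
Σ = 1/2  ⇒  CG² = 8/5*1/2² = 2/5
CG = +√(2/5) = +0.632456

+0.632456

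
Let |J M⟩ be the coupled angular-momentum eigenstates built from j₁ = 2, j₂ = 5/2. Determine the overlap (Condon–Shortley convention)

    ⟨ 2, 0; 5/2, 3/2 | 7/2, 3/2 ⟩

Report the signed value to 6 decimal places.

√[8·1!3!4!/9! · 2!2!4!1!5!2!] = √(512/7)
  +(−1)^0/∏(0,1,2,4,1,0)! = 1/48  (running 1/48)
  +(−1)^1/∏(1,0,1,3,2,1)! = -1/12  (running -1/16)
⟨..|..⟩ = √(512/7)·(-1/16) = -0.534522

−√(2/7) ≈ -0.534522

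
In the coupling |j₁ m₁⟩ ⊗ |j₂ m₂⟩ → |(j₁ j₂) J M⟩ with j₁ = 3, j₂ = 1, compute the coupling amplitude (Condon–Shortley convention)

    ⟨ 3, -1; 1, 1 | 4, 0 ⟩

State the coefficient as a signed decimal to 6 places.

triangle: 0!×6!×2!/9! = 1440/362880
(j±m)!: 2!×4!×2!×0!×4!×4! = 55296
prefactor² = (2J+1)×Δ×N² = 13824/7
  k=0: +1/(0!×0!×4!×2!×2!×0!) = 1/96
Σ = 1/96  ⇒  CG² = 13824/7×1/96² = 3/14
CG = +√(3/14) = +0.462910

+√(3/14) ≈ +0.462910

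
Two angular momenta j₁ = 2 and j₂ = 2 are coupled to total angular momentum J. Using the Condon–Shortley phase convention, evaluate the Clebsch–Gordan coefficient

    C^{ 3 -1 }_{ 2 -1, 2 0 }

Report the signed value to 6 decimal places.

triangle: 1!·3!·3!/8! = 36/40320
(j±m)!: 1!·3!·2!·2!·2!·4! = 1152
prefactor² = (2J+1)·Δ·N² = 36/5
  k=0: +1/(0!·1!·3!·2!·0!·1!) = 1/12
  k=1: −1/(1!·0!·2!·1!·1!·2!) = -1/4
Σ = -1/6  ⇒  CG² = 36/5·(-1/6)² = 1/5
CG = −√(1/5) = -0.447214

−√(1/5) ≈ -0.447214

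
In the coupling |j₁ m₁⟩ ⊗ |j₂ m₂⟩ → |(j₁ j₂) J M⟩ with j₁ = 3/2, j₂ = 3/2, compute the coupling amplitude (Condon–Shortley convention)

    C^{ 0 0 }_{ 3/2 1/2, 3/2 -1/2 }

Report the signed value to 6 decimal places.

√[1·3!0!0!/4! · 2!1!1!2!0!0!] = √(1)
  +(−1)^1/∏(1,2,0,0,0,0)! = -1/2  (running -1/2)
⟨..|..⟩ = √(1)·(-1/2) = -0.500000

-0.500000  (= −√(1/4))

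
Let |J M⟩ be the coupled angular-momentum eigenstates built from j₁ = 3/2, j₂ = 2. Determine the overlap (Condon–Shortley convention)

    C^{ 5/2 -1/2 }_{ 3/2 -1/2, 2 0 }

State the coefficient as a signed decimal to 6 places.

-0.292770  (= −√(3/35))

j₁+j₂−J=1  J+j₁−j₂=2  J−j₁+j₂=3  j₁+j₂+J+1=7
(j₁±m₁, j₂±m₂, J±M) = (1,2,2,2,2,3)
P² = 48/35
sum k=0..1:
  [0] +1/4 = 1/4
  [1] −1/2 = -1/2
S = -1/4
C² = P²·S² = 3/35 ; C = -0.292770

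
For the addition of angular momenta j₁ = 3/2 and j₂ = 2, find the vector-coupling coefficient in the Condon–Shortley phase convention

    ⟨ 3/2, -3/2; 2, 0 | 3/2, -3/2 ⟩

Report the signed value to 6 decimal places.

√[4·2!1!2!/6! · 0!3!2!2!0!3!] = √(16/5)
  +(−1)^2/∏(2,0,1,0,0,2)! = 1/4  (running 1/4)
⟨..|..⟩ = √(16/5)·(1/4) = +0.447214

+0.447214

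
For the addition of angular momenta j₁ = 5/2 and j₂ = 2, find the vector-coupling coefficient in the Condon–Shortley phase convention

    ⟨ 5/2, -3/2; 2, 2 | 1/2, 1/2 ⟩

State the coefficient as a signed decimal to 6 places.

+0.258199

j₁+j₂−J=4  J+j₁−j₂=1  J−j₁+j₂=0  j₁+j₂+J+1=6
(j₁±m₁, j₂±m₂, J±M) = (1,4,4,0,1,0)
P² = 192/5
sum k=4..4:
  [4] +1/24 = 1/24
S = 1/24
C² = P²·S² = 1/15 ; C = +0.258199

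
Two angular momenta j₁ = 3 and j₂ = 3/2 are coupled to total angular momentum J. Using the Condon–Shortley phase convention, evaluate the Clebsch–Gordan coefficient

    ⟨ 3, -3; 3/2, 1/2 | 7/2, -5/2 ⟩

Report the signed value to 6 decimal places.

triangle: 1!*5!*2!/9! = 240/362880
(j±m)!: 0!*6!*2!*1!*1!*6! = 1036800
prefactor² = (2J+1)*Δ*N² = 38400/7
  k=1: −1/(1!*0!*5!*1!*0!*1!) = -1/120
Σ = -1/120  ⇒  CG² = 38400/7*(-1/120)² = 8/21
CG = −√(8/21) = -0.617213

−√(8/21) ≈ -0.617213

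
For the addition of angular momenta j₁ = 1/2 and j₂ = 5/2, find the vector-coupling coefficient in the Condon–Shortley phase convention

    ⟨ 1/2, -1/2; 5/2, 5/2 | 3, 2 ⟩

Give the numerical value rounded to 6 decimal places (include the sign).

triangle: 0!·1!·5!/7! = 120/5040
(j±m)!: 0!·1!·5!·0!·5!·1! = 14400
prefactor² = (2J+1)·Δ·N² = 2400
  k=0: +1/(0!·0!·1!·5!·0!·0!) = 1/120
Σ = 1/120  ⇒  CG² = 2400·1/120² = 1/6
CG = +√(1/6) = +0.408248

+√(1/6) = +0.408248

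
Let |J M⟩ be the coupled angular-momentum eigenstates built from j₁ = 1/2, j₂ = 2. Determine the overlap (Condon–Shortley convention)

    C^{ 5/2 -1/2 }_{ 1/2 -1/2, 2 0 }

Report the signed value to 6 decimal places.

triangle: 0!·1!·4!/6! = 24/720
(j±m)!: 0!·1!·2!·2!·2!·3! = 48
prefactor² = (2J+1)·Δ·N² = 48/5
  k=0: +1/(0!·0!·1!·2!·0!·2!) = 1/4
Σ = 1/4  ⇒  CG² = 48/5·1/4² = 3/5
CG = +√(3/5) = +0.774597

+0.774597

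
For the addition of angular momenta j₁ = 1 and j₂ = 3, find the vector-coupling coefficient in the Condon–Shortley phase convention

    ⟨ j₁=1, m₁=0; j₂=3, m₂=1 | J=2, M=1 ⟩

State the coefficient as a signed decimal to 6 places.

triangle: 2!·0!·4!/7! = 48/5040
(j±m)!: 1!·1!·4!·2!·3!·1! = 288
prefactor² = (2J+1)·Δ·N² = 96/7
  k=1: −1/(1!·1!·0!·3!·0!·1!) = -1/6
Σ = -1/6  ⇒  CG² = 96/7·(-1/6)² = 8/21
CG = −√(8/21) = -0.617213

-0.617213  (= −√(8/21))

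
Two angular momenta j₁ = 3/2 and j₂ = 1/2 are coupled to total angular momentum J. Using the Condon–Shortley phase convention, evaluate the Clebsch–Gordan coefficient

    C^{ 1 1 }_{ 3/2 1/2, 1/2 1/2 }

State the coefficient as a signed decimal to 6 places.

−√(1/4) = -0.500000

triangle: 1!·2!·0!/4! = 2/24
(j±m)!: 2!·1!·1!·0!·2!·0! = 4
prefactor² = (2J+1)·Δ·N² = 1
  k=1: −1/(1!·0!·0!·0!·2!·0!) = -1/2
Σ = -1/2  ⇒  CG² = 1·(-1/2)² = 1/4
CG = −√(1/4) = -0.500000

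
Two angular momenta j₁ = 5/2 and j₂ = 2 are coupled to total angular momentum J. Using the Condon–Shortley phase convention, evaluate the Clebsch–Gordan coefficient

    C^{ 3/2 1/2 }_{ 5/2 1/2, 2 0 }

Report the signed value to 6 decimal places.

triangle: 3!*2!*1!/7! = 12/5040
(j±m)!: 3!*2!*2!*2!*2!*1! = 96
prefactor² = (2J+1)*Δ*N² = 32/35
  k=1: −1/(1!*2!*1!*1!*1!*0!) = -1/2
  k=2: +1/(2!*1!*0!*0!*2!*1!) = 1/4
Σ = -1/4  ⇒  CG² = 32/35*(-1/4)² = 2/35
CG = −√(2/35) = -0.239046

-0.239046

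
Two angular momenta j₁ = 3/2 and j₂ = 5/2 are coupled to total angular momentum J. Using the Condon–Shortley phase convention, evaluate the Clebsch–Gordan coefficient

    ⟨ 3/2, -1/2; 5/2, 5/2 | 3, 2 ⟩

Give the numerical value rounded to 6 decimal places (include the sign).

√[7·1!2!4!/8! · 1!2!5!0!5!1!] = √(240)
  +(−1)^1/∏(1,0,1,4,1,0)! = -1/24  (running -1/24)
⟨..|..⟩ = √(240)·(-1/24) = -0.645497

−√(5/12) ≈ -0.645497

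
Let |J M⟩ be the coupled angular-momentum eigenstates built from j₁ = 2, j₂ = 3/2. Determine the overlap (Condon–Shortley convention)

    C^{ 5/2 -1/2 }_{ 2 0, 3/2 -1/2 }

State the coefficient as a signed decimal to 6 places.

j₁+j₂−J=1  J+j₁−j₂=3  J−j₁+j₂=2  j₁+j₂+J+1=7
(j₁±m₁, j₂±m₂, J±M) = (2,2,1,2,2,3)
P² = 48/35
sum k=0..1:
  [0] +1/2 = 1/2
  [1] −1/4 = -1/4
S = 1/4
C² = P²·S² = 3/35 ; C = +0.292770

+√(3/35) ≈ +0.292770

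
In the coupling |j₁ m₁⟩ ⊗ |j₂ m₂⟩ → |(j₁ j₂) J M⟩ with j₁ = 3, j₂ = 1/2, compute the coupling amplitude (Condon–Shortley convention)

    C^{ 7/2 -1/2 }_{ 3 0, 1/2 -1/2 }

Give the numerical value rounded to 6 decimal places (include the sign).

+√(4/7) = +0.755929

triangle: 0!×6!×1!/8! = 720/40320
(j±m)!: 3!×3!×0!×1!×3!×4! = 5184
prefactor² = (2J+1)×Δ×N² = 5184/7
  k=0: +1/(0!×0!×3!×0!×3!×1!) = 1/36
Σ = 1/36  ⇒  CG² = 5184/7×1/36² = 4/7
CG = +√(4/7) = +0.755929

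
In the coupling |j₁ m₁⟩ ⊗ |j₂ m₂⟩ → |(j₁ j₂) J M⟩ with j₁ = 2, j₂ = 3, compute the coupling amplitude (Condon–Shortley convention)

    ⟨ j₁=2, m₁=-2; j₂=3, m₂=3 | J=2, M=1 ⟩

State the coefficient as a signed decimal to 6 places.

triangle: 3!·1!·3!/8! = 36/40320
(j±m)!: 0!·4!·6!·0!·3!·1! = 103680
prefactor² = (2J+1)·Δ·N² = 3240/7
  k=3: −1/(3!·0!·1!·3!·0!·0!) = -1/36
Σ = -1/36  ⇒  CG² = 3240/7·(-1/36)² = 5/14
CG = −√(5/14) = -0.597614

−√(5/14) = -0.597614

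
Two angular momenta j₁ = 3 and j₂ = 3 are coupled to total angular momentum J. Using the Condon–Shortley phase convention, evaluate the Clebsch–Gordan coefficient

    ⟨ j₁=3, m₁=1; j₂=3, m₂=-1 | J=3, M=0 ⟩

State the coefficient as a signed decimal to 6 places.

√[7·3!3!3!/10! · 4!2!2!4!3!3!] = √(864/25)
  +(−1)^0/∏(0,3,2,2,1,1)! = 1/24  (running 1/24)
  +(−1)^1/∏(1,2,1,1,2,2)! = -1/8  (running -1/12)
  +(−1)^2/∏(2,1,0,0,3,3)! = 1/72  (running -5/72)
⟨..|..⟩ = √(864/25)·(-5/72) = -0.408248

-0.408248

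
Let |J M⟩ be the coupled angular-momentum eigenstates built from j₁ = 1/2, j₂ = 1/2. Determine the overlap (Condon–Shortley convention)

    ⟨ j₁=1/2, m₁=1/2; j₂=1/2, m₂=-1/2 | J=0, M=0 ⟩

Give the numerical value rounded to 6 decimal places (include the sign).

+0.707107

j₁+j₂−J=1  J+j₁−j₂=0  J−j₁+j₂=0  j₁+j₂+J+1=2
(j₁±m₁, j₂±m₂, J±M) = (1,0,0,1,0,0)
P² = 1/2
sum k=0..0:
  [0] +1/1 = 1
S = 1
C² = P²·S² = 1/2 ; C = +0.707107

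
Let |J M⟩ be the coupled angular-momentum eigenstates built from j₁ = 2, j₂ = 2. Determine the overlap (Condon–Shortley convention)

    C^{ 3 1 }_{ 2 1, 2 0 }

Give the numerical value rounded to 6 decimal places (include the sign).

√[7·1!3!3!/8! · 3!1!2!2!4!2!] = √(36/5)
  +(−1)^0/∏(0,1,1,2,2,1)! = 1/4  (running 1/4)
  +(−1)^1/∏(1,0,0,1,3,2)! = -1/12  (running 1/6)
⟨..|..⟩ = √(36/5)·(1/6) = +0.447214

+√(1/5) ≈ +0.447214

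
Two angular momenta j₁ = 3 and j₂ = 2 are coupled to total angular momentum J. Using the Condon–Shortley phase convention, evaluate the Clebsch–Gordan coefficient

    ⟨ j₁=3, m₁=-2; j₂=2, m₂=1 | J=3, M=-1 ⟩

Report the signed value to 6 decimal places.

√[7·2!4!2!/9! · 1!5!3!1!2!4!] = √(64)
  +(−1)^1/∏(1,1,4,2,0,0)! = -1/48  (running -1/48)
  +(−1)^2/∏(2,0,3,1,1,1)! = 1/12  (running 1/16)
⟨..|..⟩ = √(64)·(1/16) = +0.500000

+√(1/4) ≈ +0.500000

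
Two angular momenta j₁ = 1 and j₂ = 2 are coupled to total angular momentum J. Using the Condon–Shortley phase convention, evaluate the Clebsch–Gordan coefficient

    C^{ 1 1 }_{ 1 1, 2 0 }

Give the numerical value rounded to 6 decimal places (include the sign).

+0.316228  (= +√(1/10))

j₁+j₂−J=2  J+j₁−j₂=0  J−j₁+j₂=2  j₁+j₂+J+1=5
(j₁±m₁, j₂±m₂, J±M) = (2,0,2,2,2,0)
P² = 8/5
sum k=0..0:
  [0] +1/4 = 1/4
S = 1/4
C² = P²·S² = 1/10 ; C = +0.316228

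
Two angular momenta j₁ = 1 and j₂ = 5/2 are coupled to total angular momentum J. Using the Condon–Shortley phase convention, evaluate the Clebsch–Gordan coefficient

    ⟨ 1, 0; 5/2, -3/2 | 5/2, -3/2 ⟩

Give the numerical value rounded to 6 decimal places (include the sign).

√[6·1!1!4!/7! · 1!1!1!4!1!4!] = √(576/35)
  +(−1)^0/∏(0,1,1,1,0,3)! = 1/6  (running 1/6)
  +(−1)^1/∏(1,0,0,0,1,4)! = -1/24  (running 1/8)
⟨..|..⟩ = √(576/35)·(1/8) = +0.507093

+0.507093  (= +√(9/35))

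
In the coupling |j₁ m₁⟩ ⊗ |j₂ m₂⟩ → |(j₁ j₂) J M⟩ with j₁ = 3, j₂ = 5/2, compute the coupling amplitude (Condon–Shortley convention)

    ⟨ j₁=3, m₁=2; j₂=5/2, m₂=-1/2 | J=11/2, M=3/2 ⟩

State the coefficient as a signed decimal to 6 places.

+0.426401  (= +√(2/11))

triangle: 0!×6!×5!/12! = 86400/479001600
(j±m)!: 5!×1!×2!×3!×7!×4! = 174182400
prefactor² = (2J+1)×Δ×N² = 4147200/11
  k=0: +1/(0!×0!×1!×2!×5!×3!) = 1/1440
Σ = 1/1440  ⇒  CG² = 4147200/11×1/1440² = 2/11
CG = +√(2/11) = +0.426401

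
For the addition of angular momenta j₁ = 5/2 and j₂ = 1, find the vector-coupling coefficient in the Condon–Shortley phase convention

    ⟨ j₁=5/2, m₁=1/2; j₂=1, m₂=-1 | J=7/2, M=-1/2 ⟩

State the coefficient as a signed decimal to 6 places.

triangle: 0!×5!×2!/8! = 240/40320
(j±m)!: 3!×2!×0!×2!×3!×4! = 3456
prefactor² = (2J+1)×Δ×N² = 1152/7
  k=0: +1/(0!×0!×2!×0!×3!×2!) = 1/24
Σ = 1/24  ⇒  CG² = 1152/7×1/24² = 2/7
CG = +√(2/7) = +0.534522

+√(2/7) = +0.534522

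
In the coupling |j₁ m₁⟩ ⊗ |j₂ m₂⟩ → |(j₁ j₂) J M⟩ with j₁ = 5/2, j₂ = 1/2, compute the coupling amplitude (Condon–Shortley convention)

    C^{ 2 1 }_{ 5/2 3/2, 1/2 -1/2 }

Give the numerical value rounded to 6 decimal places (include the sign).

+√(2/3) = +0.816497

triangle: 1!*4!*0!/6! = 24/720
(j±m)!: 4!*1!*0!*1!*3!*1! = 144
prefactor² = (2J+1)*Δ*N² = 24
  k=0: +1/(0!*1!*1!*0!*3!*0!) = 1/6
Σ = 1/6  ⇒  CG² = 24*1/6² = 2/3
CG = +√(2/3) = +0.816497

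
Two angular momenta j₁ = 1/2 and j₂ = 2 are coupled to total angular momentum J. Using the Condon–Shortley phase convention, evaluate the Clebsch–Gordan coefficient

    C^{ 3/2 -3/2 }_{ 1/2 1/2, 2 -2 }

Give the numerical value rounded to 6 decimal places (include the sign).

triangle: 1!*0!*3!/5! = 6/120
(j±m)!: 1!*0!*0!*4!*0!*3! = 144
prefactor² = (2J+1)*Δ*N² = 144/5
  k=0: +1/(0!*1!*0!*0!*0!*3!) = 1/6
Σ = 1/6  ⇒  CG² = 144/5*1/6² = 4/5
CG = +√(4/5) = +0.894427

+√(4/5) ≈ +0.894427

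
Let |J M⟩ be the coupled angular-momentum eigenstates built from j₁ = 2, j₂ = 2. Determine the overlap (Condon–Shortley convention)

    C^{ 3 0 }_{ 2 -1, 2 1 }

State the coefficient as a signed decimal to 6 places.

j₁+j₂−J=1  J+j₁−j₂=3  J−j₁+j₂=3  j₁+j₂+J+1=8
(j₁±m₁, j₂±m₂, J±M) = (1,3,3,1,3,3)
P² = 81/10
sum k=0..1:
  [0] +1/36 = 1/36
  [1] −1/4 = -1/4
S = -2/9
C² = P²·S² = 2/5 ; C = -0.632456

-0.632456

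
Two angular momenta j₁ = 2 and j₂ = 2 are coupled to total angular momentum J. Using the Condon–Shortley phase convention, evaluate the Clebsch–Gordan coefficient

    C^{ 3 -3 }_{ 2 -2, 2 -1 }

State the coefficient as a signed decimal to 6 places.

−√(1/2) = -0.707107

j₁+j₂−J=1  J+j₁−j₂=3  J−j₁+j₂=3  j₁+j₂+J+1=8
(j₁±m₁, j₂±m₂, J±M) = (0,4,1,3,0,6)
P² = 648
sum k=1..1:
  [1] −1/36 = -1/36
S = -1/36
C² = P²·S² = 1/2 ; C = -0.707107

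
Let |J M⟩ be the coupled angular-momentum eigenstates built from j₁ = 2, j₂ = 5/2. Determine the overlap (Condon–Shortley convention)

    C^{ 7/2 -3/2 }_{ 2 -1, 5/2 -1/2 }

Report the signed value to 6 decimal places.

triangle: 1!·3!·4!/9! = 144/362880
(j±m)!: 1!·3!·2!·3!·2!·5! = 17280
prefactor² = (2J+1)·Δ·N² = 384/7
  k=0: +1/(0!·1!·3!·2!·0!·2!) = 1/24
  k=1: −1/(1!·0!·2!·1!·1!·3!) = -1/12
Σ = -1/24  ⇒  CG² = 384/7·(-1/24)² = 2/21
CG = −√(2/21) = -0.308607

-0.308607  (= −√(2/21))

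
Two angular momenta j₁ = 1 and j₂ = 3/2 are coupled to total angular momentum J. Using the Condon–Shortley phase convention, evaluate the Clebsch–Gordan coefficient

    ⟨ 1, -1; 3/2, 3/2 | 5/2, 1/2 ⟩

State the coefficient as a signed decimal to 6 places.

j₁+j₂−J=0  J+j₁−j₂=2  J−j₁+j₂=3  j₁+j₂+J+1=6
(j₁±m₁, j₂±m₂, J±M) = (0,2,3,0,3,2)
P² = 72/5
sum k=0..0:
  [0] +1/12 = 1/12
S = 1/12
C² = P²·S² = 1/10 ; C = +0.316228

+√(1/10) ≈ +0.316228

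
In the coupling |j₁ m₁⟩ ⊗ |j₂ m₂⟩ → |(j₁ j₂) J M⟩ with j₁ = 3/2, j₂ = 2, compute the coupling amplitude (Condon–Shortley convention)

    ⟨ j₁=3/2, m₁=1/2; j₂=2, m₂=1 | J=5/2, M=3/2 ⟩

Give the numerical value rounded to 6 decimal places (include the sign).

√[6·1!2!3!/7! · 2!1!3!1!4!1!] = √(144/35)
  +(−1)^0/∏(0,1,1,3,1,0)! = 1/6  (running 1/6)
  +(−1)^1/∏(1,0,0,2,2,1)! = -1/4  (running -1/12)
⟨..|..⟩ = √(144/35)·(-1/12) = -0.169031

−√(1/35) ≈ -0.169031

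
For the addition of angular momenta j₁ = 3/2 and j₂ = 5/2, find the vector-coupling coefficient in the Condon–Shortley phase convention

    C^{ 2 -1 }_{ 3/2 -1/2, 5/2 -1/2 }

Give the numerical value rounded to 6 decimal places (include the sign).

-0.545545

triangle: 2!*1!*3!/7! = 12/5040
(j±m)!: 1!*2!*2!*3!*1!*3! = 144
prefactor² = (2J+1)*Δ*N² = 12/7
  k=1: −1/(1!*1!*1!*1!*0!*2!) = -1/2
  k=2: +1/(2!*0!*0!*0!*1!*3!) = 1/12
Σ = -5/12  ⇒  CG² = 12/7*(-5/12)² = 25/84
CG = −√(25/84) = -0.545545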